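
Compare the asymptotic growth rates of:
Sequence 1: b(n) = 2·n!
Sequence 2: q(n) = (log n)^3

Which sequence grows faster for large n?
Comparing growth rates:
Growth-rate hierarchy: log n ≺ any polynomial ≺ any exponential cⁿ (c>1) ≺ n! ≺ nⁿ.
factorial dominates polylogarithmic (log n)^3 asymptotically.

b(n) grows faster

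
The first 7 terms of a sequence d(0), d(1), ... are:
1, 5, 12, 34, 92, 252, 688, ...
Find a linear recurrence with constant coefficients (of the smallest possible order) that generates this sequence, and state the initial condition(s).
Look for the lowest-order linear relation among consecutive terms.
Observation: d(n) - 2·d(n-1) - (2)·d(n-2) = 0 holds for the shown terms, and no order-1 relation d(n) = α·d(n-1) + β fits.
Check at n=3: 2·12 + (2)·5 = 34. ✓

d(n) = 2d(n-1) + 2d(n-2), d(0) = 1, d(1) = 5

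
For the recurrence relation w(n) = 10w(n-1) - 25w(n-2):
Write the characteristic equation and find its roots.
Substitute w(n) = rⁿ and divide through by rⁿ⁻²: r² - 10r + 25 = 0
Factor: (r - 5)² = 0, so r = 5 (double root).
General solution: w(n) = (A + Bn)·5ⁿ

Characteristic: r² - 10r + 25 = 0, Roots: r = 5 (double root)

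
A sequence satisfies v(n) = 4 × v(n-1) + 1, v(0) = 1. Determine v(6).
Computing step by step:
v(0) = 1
v(1) = 4 × 1 + 1 = 5
v(2) = 4 × 5 + 1 = 21
v(3) = 4 × 21 + 1 = 85
v(4) = 4 × 85 + 1 = 341
v(5) = 4 × 341 + 1 = 1365
v(6) = 4 × 1365 + 1 = 5461

5461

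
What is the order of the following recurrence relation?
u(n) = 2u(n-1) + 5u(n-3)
The order is the largest lag k for which u(n-k) appears. Here the deepest term is u(n-3), so the order is 3.

Order 3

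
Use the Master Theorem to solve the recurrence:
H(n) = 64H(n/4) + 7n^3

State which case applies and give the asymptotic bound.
Master Theorem template: H(n) = a·H(n/b) + f(n).
Here: a=64, b=4, f(n)=7n^3
Compute log_b(a) = log_4(64) = 3.
f(n) = 7n^3 = Θ(n^3). Case 2: H(n) = Θ(n^3 log n).

Case 2: H(n) = Θ(n^3 log n)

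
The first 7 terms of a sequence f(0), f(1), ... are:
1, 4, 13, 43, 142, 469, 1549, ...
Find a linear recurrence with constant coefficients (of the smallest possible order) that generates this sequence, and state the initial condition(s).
Look for the lowest-order linear relation among consecutive terms.
Observation: f(n) - 3·f(n-1) - (1)·f(n-2) = 0 holds for the shown terms, and no order-1 relation f(n) = α·f(n-1) + β fits.
Check at n=3: 3·13 + (1)·4 = 43. ✓

f(n) = 3f(n-1) + f(n-2), f(0) = 1, f(1) = 4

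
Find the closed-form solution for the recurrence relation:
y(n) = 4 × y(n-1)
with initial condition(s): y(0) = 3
Recurrence: y(n) = 4 × y(n-1), initial: y(0) = 3.
Each term is 4 times the previous, so this is geometric with ratio 4. After n steps: y(n) = y(0)·4ⁿ = 3·4ⁿ.

y(n) = 3·4ⁿ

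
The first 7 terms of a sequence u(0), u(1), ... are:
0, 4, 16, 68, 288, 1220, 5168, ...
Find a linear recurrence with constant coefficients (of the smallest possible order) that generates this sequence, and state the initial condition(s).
Look for the lowest-order linear relation among consecutive terms.
Observation: u(n) - 4·u(n-1) - (1)·u(n-2) = 0 holds for the shown terms, and no order-1 relation u(n) = α·u(n-1) + β fits.
Check at n=3: 4·16 + (1)·4 = 68. ✓

u(n) = 4u(n-1) + u(n-2), u(0) = 0, u(1) = 4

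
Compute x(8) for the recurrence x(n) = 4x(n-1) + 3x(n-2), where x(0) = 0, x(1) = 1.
Computing the sequence terms:
0, 1, 4, 19, 88, 409, 1900, 8827, 41008

41008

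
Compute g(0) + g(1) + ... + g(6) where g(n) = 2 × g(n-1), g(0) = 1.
Computing the sequence terms: 1, 2, 4, 8, 16, 32, 64
Adding these values together:

127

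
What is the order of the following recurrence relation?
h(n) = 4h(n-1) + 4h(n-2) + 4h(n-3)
The order is the largest lag k for which h(n-k) appears. Here the deepest term is h(n-3), so the order is 3.

Order 3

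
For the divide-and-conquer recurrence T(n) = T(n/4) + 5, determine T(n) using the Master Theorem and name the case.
Master Theorem template: T(n) = a·T(n/b) + f(n).
Here: a=1, b=4, f(n)=5
Compute log_b(a) = log_4(1) = 0.
f(n) = 5 = Θ(1). Case 2: T(n) = Θ(log n).

Case 2: T(n) = Θ(log n)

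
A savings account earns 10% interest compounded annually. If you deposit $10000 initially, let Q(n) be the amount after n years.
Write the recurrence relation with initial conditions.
Each year the balance grows by 10%, i.e. is multiplied by 1 + 10/100 = 1.1, so Q(n) = 1.1 × Q(n-1). The initial deposit gives Q(0) = 10000.
Unrolling gives the closed form Q(n) = 10000 × (1.1)ⁿ.

Q(n) = 1.1 × Q(n-1), Q(0) = 10000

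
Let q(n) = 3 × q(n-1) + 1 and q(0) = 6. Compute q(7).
Computing step by step:
q(0) = 6
q(1) = 3 × 6 + 1 = 19
q(2) = 3 × 19 + 1 = 58
q(3) = 3 × 58 + 1 = 175
q(4) = 3 × 175 + 1 = 526
q(5) = 3 × 526 + 1 = 1579
q(6) = 3 × 1579 + 1 = 4738
q(7) = 3 × 4738 + 1 = 14215

14215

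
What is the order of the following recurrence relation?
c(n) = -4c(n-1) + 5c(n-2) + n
The order is the largest lag k for which c(n-k) appears. Here the deepest term is c(n-2) (the n term is non-homogeneous and does not affect the order), so the order is 2.

Order 2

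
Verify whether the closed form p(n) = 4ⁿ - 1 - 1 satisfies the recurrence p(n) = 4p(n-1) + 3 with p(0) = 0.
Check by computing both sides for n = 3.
From the recurrence with p(0) = 0:
  p(0) = 0, p(1) = 3, p(2) = 15, p(3) = 63
  so the recurrence gives p(3) = 63.
From the proposed closed form p(n) = 4ⁿ - 1 - 1:
  p(3) = 62.
The recurrence gives 63 but the closed form gives 62, so the closed form does not satisfy the recurrence.

No, the closed form is incorrect.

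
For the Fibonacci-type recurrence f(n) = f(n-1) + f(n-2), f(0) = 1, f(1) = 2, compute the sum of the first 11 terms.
Computing the sequence terms: 1, 2, 3, 5, 8, 13, 21, 34, 55, 89, 144
Adding these values together:

375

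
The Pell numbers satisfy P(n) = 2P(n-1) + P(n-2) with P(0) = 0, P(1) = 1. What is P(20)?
Computing the sequence terms:
0, 1, 2, 5, 12, 29, 70, 169, 408, 985, 2378, 5741, 13860, 33461, 80782, 195025, 470832, 1136689, 2744210, 6625109, 15994428

15994428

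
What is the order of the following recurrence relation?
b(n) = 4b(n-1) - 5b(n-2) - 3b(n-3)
The order is the largest lag k for which b(n-k) appears. Here the deepest term is b(n-3), so the order is 3.

Order 3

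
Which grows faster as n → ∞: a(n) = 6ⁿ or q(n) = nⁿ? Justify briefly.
Comparing growth rates:
Growth-rate hierarchy: log n ≺ any polynomial ≺ any exponential cⁿ (c>1) ≺ n! ≺ nⁿ.
super-exponential nⁿ dominates exponential base 6 asymptotically.

q(n) grows faster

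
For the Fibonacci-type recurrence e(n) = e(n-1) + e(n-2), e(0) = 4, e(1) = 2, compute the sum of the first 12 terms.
Computing the sequence terms: 4, 2, 6, 8, 14, 22, 36, 58, 94, 152, 246, 398
Adding these values together:

1040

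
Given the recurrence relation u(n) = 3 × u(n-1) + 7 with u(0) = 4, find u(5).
Computing step by step:
u(0) = 4
u(1) = 3 × 4 + 7 = 19
u(2) = 3 × 19 + 7 = 64
u(3) = 3 × 64 + 7 = 199
u(4) = 3 × 199 + 7 = 604
u(5) = 3 × 604 + 7 = 1819

1819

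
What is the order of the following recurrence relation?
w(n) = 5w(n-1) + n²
The order is the largest lag k for which w(n-k) appears. Here the deepest term is w(n-1) (the n² term is non-homogeneous and does not affect the order), so the order is 1.

Order 1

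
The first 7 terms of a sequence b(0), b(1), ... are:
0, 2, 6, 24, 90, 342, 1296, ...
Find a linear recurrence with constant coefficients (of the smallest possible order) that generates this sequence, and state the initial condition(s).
Look for the lowest-order linear relation among consecutive terms.
Observation: b(n) - 3·b(n-1) - (3)·b(n-2) = 0 holds for the shown terms, and no order-1 relation b(n) = α·b(n-1) + β fits.
Check at n=3: 3·6 + (3)·2 = 24. ✓

b(n) = 3b(n-1) + 3b(n-2), b(0) = 0, b(1) = 2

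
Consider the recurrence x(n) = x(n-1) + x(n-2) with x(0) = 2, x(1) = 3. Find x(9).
Computing the sequence terms:
2, 3, 5, 8, 13, 21, 34, 55, 89, 144

144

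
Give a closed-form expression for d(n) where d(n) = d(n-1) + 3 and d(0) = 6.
Recurrence: d(n) = d(n-1) + 3, initial: d(0) = 6.
Each step adds 3, so d(n) = d(0) + 3n = 3n + 6.

d(n) = 3n + 6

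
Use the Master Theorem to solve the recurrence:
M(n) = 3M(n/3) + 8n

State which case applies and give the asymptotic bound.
Master Theorem template: M(n) = a·M(n/b) + f(n).
Here: a=3, b=3, f(n)=8n
Compute log_b(a) = log_3(3) = 1.
f(n) = 8n = Θ(n). Case 2: M(n) = Θ(n log n).

Case 2: M(n) = Θ(n log n)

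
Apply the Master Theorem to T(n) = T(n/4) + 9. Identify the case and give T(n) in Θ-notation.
Master Theorem template: T(n) = a·T(n/b) + f(n).
Here: a=1, b=4, f(n)=9
Compute log_b(a) = log_4(1) = 0.
f(n) = 9 = Θ(1). Case 2: T(n) = Θ(log n).

Case 2: T(n) = Θ(log n)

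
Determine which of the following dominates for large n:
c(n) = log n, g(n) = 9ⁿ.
Comparing growth rates:
Growth-rate hierarchy: log n ≺ any polynomial ≺ any exponential cⁿ (c>1) ≺ n! ≺ nⁿ.
exponential base 9 dominates logarithmic asymptotically.

g(n) grows faster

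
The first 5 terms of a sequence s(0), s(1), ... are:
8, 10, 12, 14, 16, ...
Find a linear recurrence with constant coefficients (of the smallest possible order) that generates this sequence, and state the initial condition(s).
Look for the lowest-order linear relation among consecutive terms.
Observation: consecutive differences are constant (= 2).
Check at n=2: 1·10 + 2 = 12. ✓

s(n) = s(n-1) + 2, s(0) = 8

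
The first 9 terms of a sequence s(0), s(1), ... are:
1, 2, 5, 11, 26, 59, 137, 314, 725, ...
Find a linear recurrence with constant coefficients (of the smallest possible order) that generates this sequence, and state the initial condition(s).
Look for the lowest-order linear relation among consecutive terms.
Observation: s(n) - 1·s(n-1) - (3)·s(n-2) = 0 holds for the shown terms, and no order-1 relation s(n) = α·s(n-1) + β fits.
Check at n=3: 1·5 + (3)·2 = 11. ✓

s(n) = s(n-1) + 3s(n-2), s(0) = 1, s(1) = 2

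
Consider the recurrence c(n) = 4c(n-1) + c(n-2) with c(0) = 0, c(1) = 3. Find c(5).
Computing the sequence terms:
0, 3, 12, 51, 216, 915

915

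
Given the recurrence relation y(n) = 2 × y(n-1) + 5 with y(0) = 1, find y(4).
Computing step by step:
y(0) = 1
y(1) = 2 × 1 + 5 = 7
y(2) = 2 × 7 + 5 = 19
y(3) = 2 × 19 + 5 = 43
y(4) = 2 × 43 + 5 = 91

91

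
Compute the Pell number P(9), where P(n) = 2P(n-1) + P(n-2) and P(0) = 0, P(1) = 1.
Computing the sequence terms:
0, 1, 2, 5, 12, 29, 70, 169, 408, 985

985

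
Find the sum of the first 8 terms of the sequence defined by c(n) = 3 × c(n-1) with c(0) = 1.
Computing the sequence terms: 1, 3, 9, 27, 81, 243, 729, 2187
Adding these values together:

3280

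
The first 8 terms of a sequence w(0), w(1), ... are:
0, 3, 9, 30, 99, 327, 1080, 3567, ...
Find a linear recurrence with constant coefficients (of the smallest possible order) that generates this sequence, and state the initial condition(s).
Look for the lowest-order linear relation among consecutive terms.
Observation: w(n) - 3·w(n-1) - (1)·w(n-2) = 0 holds for the shown terms, and no order-1 relation w(n) = α·w(n-1) + β fits.
Check at n=3: 3·9 + (1)·3 = 30. ✓

w(n) = 3w(n-1) + w(n-2), w(0) = 0, w(1) = 3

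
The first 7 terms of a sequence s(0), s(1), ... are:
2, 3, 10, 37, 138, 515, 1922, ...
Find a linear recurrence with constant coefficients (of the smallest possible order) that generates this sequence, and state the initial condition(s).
Look for the lowest-order linear relation among consecutive terms.
Observation: s(n) - 4·s(n-1) - (-1)·s(n-2) = 0 holds for the shown terms, and no order-1 relation s(n) = α·s(n-1) + β fits.
Check at n=3: 4·10 + (-1)·3 = 37. ✓

s(n) = 4s(n-1) - s(n-2), s(0) = 2, s(1) = 3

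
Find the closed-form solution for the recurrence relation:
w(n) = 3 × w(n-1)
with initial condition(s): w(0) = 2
Recurrence: w(n) = 3 × w(n-1), initial: w(0) = 2.
Each term is 3 times the previous, so this is geometric with ratio 3. After n steps: w(n) = w(0)·3ⁿ = 2·3ⁿ.

w(n) = 2·3ⁿ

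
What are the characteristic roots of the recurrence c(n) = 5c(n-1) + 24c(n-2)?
Substitute c(n) = rⁿ and divide through by rⁿ⁻²: r² - 5r - 24 = 0
Factor: (r + 3)(r - 8) = 0, so r = -3, 8.
General solution: c(n) = A·(-3)ⁿ + B·8ⁿ

Characteristic: r² - 5r - 24 = 0, Roots: r = -3, 8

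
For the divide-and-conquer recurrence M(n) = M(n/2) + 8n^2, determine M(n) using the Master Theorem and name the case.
Master Theorem template: M(n) = a·M(n/b) + f(n).
Here: a=1, b=2, f(n)=8n^2
Compute log_b(a) = log_2(1) = 0.
f(n) = 8n^2 = Ω(n^(0+ε)) with ε = 2, and the regularity condition holds (a·f(n/b) = (a/b^2)·f(n) with a/b^2 = 2^-2 < 1). Case 3: M(n) = Θ(f(n)) = Θ(n^2).

Case 3: M(n) = Θ(n^2)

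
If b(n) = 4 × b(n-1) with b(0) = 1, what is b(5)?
Computing step by step:
b(0) = 1
b(1) = 4 × 1 = 4
b(2) = 4 × 4 = 16
b(3) = 4 × 16 = 64
b(4) = 4 × 64 = 256
b(5) = 4 × 256 = 1024

1024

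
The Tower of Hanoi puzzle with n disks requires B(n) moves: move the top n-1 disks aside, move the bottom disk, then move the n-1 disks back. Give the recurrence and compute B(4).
Moving n disks = move the top n-1 disks aside (B(n-1) moves) + move the largest disk (1 move) + move the n-1 disks back on top (B(n-1) moves), so B(n) = 2B(n-1) + 1, with B(1) = 1 (a single disk takes one move).
First terms: 1, 3, 7, 15, … — each is one less than a power of 2. Indeed B(n) + 1 = 2(B(n-1) + 1) with B(1) + 1 = 2, so B(n) + 1 = 2ⁿ and B(n) = 2ⁿ - 1.
Hence B(4) = 2^4 - 1 = 16 - 1 = 15.

B(n) = 2B(n-1) + 1, B(1) = 1; B(4) = 15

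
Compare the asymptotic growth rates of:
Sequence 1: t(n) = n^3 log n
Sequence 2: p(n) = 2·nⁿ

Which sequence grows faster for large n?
Comparing growth rates:
Growth-rate hierarchy: log n ≺ any polynomial ≺ any exponential cⁿ (c>1) ≺ n! ≺ nⁿ.
super-exponential nⁿ dominates polynomial degree 3 (with log factor) asymptotically.

p(n) grows faster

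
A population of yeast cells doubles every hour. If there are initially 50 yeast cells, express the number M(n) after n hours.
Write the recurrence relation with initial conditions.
Each hour multiplies the count by 2, so the count after n hours depends only on the count after n-1 hours: M(n) = 2 × M(n-1). The starting count gives M(0) = 50.
Unrolling n times gives the closed form M(n) = 50 × 2ⁿ.

M(n) = 2 × M(n-1), M(0) = 50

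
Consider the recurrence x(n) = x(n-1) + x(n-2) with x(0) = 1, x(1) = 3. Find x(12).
Computing the sequence terms:
1, 3, 4, 7, 11, 18, 29, 47, 76, 123, 199, 322, 521

521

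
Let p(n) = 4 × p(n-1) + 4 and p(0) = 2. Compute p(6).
Computing step by step:
p(0) = 2
p(1) = 4 × 2 + 4 = 12
p(2) = 4 × 12 + 4 = 52
p(3) = 4 × 52 + 4 = 212
p(4) = 4 × 212 + 4 = 852
p(5) = 4 × 852 + 4 = 3412
p(6) = 4 × 3412 + 4 = 13652

13652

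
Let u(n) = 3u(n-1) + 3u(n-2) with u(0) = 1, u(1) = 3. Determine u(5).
Computing the sequence terms:
1, 3, 12, 45, 171, 648

648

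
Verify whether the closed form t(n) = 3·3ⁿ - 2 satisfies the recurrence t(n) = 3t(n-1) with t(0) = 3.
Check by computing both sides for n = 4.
From the recurrence with t(0) = 3:
  t(0) = 3, t(1) = 9, t(2) = 27, t(3) = 81, t(4) = 243
  so the recurrence gives t(4) = 243.
From the proposed closed form t(n) = 3·3ⁿ - 2:
  t(4) = 241.
The recurrence gives 243 but the closed form gives 241, so the closed form does not satisfy the recurrence.

No, the closed form is incorrect.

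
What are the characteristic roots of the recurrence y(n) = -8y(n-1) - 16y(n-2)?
Substitute y(n) = rⁿ and divide through by rⁿ⁻²: r² + 8r + 16 = 0
Factor: (r + 4)² = 0, so r = -4 (double root).
General solution: y(n) = (A + Bn)·(-4)ⁿ

Characteristic: r² + 8r + 16 = 0, Roots: r = -4 (double root)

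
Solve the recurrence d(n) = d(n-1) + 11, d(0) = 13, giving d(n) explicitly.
Recurrence: d(n) = d(n-1) + 11, initial: d(0) = 13.
Each step adds 11, so d(n) = d(0) + 11n = 11n + 13.

d(n) = 11n + 13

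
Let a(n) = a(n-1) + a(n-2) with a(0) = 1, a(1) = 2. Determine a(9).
Computing the sequence terms:
1, 2, 3, 5, 8, 13, 21, 34, 55, 89

89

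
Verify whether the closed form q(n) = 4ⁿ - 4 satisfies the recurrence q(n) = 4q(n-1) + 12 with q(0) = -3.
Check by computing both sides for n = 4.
From the recurrence with q(0) = -3:
  q(0) = -3, q(1) = 0, q(2) = 12, q(3) = 60, q(4) = 252
  so the recurrence gives q(4) = 252.
From the proposed closed form q(n) = 4ⁿ - 4:
  q(4) = 252.
Both sides give 252 at n = 4, and the initial condition(s) match, so the closed form is consistent.

Yes, the closed form is correct.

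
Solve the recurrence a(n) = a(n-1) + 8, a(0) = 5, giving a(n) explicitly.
Recurrence: a(n) = a(n-1) + 8, initial: a(0) = 5.
Each step adds 8, so a(n) = a(0) + 8n = 8n + 5.

a(n) = 8n + 5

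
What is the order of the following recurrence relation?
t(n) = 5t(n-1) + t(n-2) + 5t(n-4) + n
The order is the largest lag k for which t(n-k) appears. Here the deepest term is t(n-4) (the n term is non-homogeneous and does not affect the order), so the order is 4.

Order 4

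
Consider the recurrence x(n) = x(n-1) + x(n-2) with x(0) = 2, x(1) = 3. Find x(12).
Computing the sequence terms:
2, 3, 5, 8, 13, 21, 34, 55, 89, 144, 233, 377, 610

610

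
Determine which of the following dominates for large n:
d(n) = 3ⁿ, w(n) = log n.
Comparing growth rates:
Growth-rate hierarchy: log n ≺ any polynomial ≺ any exponential cⁿ (c>1) ≺ n! ≺ nⁿ.
exponential base 3 dominates logarithmic asymptotically.

d(n) grows faster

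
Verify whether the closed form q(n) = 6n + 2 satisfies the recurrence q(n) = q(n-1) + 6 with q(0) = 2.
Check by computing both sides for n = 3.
From the recurrence with q(0) = 2:
  q(0) = 2, q(1) = 8, q(2) = 14, q(3) = 20
  so the recurrence gives q(3) = 20.
From the proposed closed form q(n) = 6n + 2:
  q(3) = 20.
Both sides give 20 at n = 3, and the initial condition(s) match, so the closed form is consistent.

Yes, the closed form is correct.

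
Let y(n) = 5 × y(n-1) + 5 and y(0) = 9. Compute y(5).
Computing step by step:
y(0) = 9
y(1) = 5 × 9 + 5 = 50
y(2) = 5 × 50 + 5 = 255
y(3) = 5 × 255 + 5 = 1280
y(4) = 5 × 1280 + 5 = 6405
y(5) = 5 × 6405 + 5 = 32030

32030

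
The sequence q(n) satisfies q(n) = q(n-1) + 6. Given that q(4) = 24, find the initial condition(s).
q(4) = q(0) + 4·6, so q(0) = 24 - 24 = 0.

q(0) = 0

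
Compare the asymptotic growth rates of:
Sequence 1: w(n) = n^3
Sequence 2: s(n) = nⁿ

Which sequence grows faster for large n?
Comparing growth rates:
Growth-rate hierarchy: log n ≺ any polynomial ≺ any exponential cⁿ (c>1) ≺ n! ≺ nⁿ.
super-exponential nⁿ dominates polynomial degree 3 asymptotically.

s(n) grows faster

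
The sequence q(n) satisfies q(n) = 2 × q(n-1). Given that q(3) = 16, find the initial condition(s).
In general q(n) = 2ⁿ · q(0). At n = 3: q(0) = q(3) / 2^3 = 16 / 8 = 2.

q(0) = 2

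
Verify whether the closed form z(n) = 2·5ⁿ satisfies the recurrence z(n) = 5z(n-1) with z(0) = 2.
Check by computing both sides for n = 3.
From the recurrence with z(0) = 2:
  z(0) = 2, z(1) = 10, z(2) = 50, z(3) = 250
  so the recurrence gives z(3) = 250.
From the proposed closed form z(n) = 2·5ⁿ:
  z(3) = 250.
Both sides give 250 at n = 3, and the initial condition(s) match, so the closed form is consistent.

Yes, the closed form is correct.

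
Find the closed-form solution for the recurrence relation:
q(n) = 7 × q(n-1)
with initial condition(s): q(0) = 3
Recurrence: q(n) = 7 × q(n-1), initial: q(0) = 3.
Each term is 7 times the previous, so this is geometric with ratio 7. After n steps: q(n) = q(0)·7ⁿ = 3·7ⁿ.

q(n) = 3·7ⁿ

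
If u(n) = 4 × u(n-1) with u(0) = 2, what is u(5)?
Computing step by step:
u(0) = 2
u(1) = 4 × 2 = 8
u(2) = 4 × 8 = 32
u(3) = 4 × 32 = 128
u(4) = 4 × 128 = 512
u(5) = 4 × 512 = 2048

2048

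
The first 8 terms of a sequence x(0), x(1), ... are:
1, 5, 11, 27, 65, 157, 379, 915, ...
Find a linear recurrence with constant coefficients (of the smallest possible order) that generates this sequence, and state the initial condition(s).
Look for the lowest-order linear relation among consecutive terms.
Observation: x(n) - 2·x(n-1) - (1)·x(n-2) = 0 holds for the shown terms, and no order-1 relation x(n) = α·x(n-1) + β fits.
Check at n=3: 2·11 + (1)·5 = 27. ✓

x(n) = 2x(n-1) + x(n-2), x(0) = 1, x(1) = 5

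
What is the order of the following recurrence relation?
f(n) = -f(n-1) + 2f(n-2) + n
The order is the largest lag k for which f(n-k) appears. Here the deepest term is f(n-2) (the n term is non-homogeneous and does not affect the order), so the order is 2.

Order 2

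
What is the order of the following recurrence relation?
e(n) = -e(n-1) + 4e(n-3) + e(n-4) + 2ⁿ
The order is the largest lag k for which e(n-k) appears. Here the deepest term is e(n-4) (the 2ⁿ term is non-homogeneous and does not affect the order), so the order is 4.

Order 4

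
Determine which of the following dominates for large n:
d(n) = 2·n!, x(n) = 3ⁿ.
Comparing growth rates:
Growth-rate hierarchy: log n ≺ any polynomial ≺ any exponential cⁿ (c>1) ≺ n! ≺ nⁿ.
factorial dominates exponential base 3 asymptotically.

d(n) grows faster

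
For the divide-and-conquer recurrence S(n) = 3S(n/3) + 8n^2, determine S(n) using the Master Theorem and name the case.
Master Theorem template: S(n) = a·S(n/b) + f(n).
Here: a=3, b=3, f(n)=8n^2
Compute log_b(a) = log_3(3) = 1.
f(n) = 8n^2 = Ω(n^(1+ε)) with ε = 1, and the regularity condition holds (a·f(n/b) = (a/b^2)·f(n) with a/b^2 = 3^-1 < 1). Case 3: S(n) = Θ(f(n)) = Θ(n^2).

Case 3: S(n) = Θ(n^2)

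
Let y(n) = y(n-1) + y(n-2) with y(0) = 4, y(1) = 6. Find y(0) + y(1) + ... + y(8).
Computing the sequence terms: 4, 6, 10, 16, 26, 42, 68, 110, 178
Adding these values together:

460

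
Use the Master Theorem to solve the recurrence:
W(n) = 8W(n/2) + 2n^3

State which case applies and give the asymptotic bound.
Master Theorem template: W(n) = a·W(n/b) + f(n).
Here: a=8, b=2, f(n)=2n^3
Compute log_b(a) = log_2(8) = 3.
f(n) = 2n^3 = Θ(n^3). Case 2: W(n) = Θ(n^3 log n).

Case 2: W(n) = Θ(n^3 log n)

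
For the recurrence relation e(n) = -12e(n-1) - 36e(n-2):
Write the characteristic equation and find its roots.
Substitute e(n) = rⁿ and divide through by rⁿ⁻²: r² + 12r + 36 = 0
Factor: (r + 6)² = 0, so r = -6 (double root).
General solution: e(n) = (A + Bn)·(-6)ⁿ

Characteristic: r² + 12r + 36 = 0, Roots: r = -6 (double root)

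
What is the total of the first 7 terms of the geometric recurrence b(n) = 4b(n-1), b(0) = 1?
Computing the sequence terms: 1, 4, 16, 64, 256, 1024, 4096
Adding these values together:

5461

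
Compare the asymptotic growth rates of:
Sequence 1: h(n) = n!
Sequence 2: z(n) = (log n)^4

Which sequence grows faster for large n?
Comparing growth rates:
Growth-rate hierarchy: log n ≺ any polynomial ≺ any exponential cⁿ (c>1) ≺ n! ≺ nⁿ.
factorial dominates polylogarithmic (log n)^4 asymptotically.

h(n) grows faster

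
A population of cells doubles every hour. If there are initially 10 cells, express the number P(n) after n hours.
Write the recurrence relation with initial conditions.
Each hour multiplies the count by 2, so the count after n hours depends only on the count after n-1 hours: P(n) = 2 × P(n-1). The starting count gives P(0) = 10.
Unrolling n times gives the closed form P(n) = 10 × 2ⁿ.

P(n) = 2 × P(n-1), P(0) = 10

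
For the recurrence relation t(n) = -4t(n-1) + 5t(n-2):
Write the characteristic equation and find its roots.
Substitute t(n) = rⁿ and divide through by rⁿ⁻²: r² + 4r - 5 = 0
Factor: (r - 1)(r + 5) = 0, so r = 1, -5.
General solution: t(n) = A·1ⁿ + B·(-5)ⁿ

Characteristic: r² + 4r - 5 = 0, Roots: r = 1, -5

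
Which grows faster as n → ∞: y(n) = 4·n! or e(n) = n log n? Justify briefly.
Comparing growth rates:
Growth-rate hierarchy: log n ≺ any polynomial ≺ any exponential cⁿ (c>1) ≺ n! ≺ nⁿ.
factorial dominates polynomial degree 1 (with log factor) asymptotically.

y(n) grows faster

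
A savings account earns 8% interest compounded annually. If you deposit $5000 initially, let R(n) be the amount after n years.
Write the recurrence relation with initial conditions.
Each year the balance grows by 8%, i.e. is multiplied by 1 + 8/100 = 1.08, so R(n) = 1.08 × R(n-1). The initial deposit gives R(0) = 5000.
Unrolling gives the closed form R(n) = 5000 × (1.08)ⁿ.

R(n) = 1.08 × R(n-1), R(0) = 5000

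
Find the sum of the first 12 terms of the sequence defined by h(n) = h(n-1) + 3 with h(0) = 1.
Computing the sequence terms: 1, 4, 7, 10, 13, 16, 19, 22, 25, 28, 31, 34
Adding these values together:

210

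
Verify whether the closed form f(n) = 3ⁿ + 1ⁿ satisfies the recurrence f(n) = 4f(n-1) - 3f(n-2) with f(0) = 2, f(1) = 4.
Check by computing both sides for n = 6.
From the recurrence with f(0) = 2, f(1) = 4:
  f(0) = 2, f(1) = 4, f(2) = 10, f(3) = 28, f(4) = 82, f(5) = 244, f(6) = 730
  so the recurrence gives f(6) = 730.
From the proposed closed form f(n) = 3ⁿ + 1ⁿ:
  f(6) = 730.
Both sides give 730 at n = 6, and the initial condition(s) match, so the closed form is consistent.

Yes, the closed form is correct.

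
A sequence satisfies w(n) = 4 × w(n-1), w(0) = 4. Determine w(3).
Computing step by step:
w(0) = 4
w(1) = 4 × 4 = 16
w(2) = 4 × 16 = 64
w(3) = 4 × 64 = 256

256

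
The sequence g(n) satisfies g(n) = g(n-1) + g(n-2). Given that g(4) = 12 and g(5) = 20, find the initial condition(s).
Work backwards using g(k) = g(k+2) - g(k+1):
g(3) = g(5) - g(4) = 20 - 12 = 8
g(2) = g(4) - g(3) = 12 - 8 = 4
g(1) = g(3) - g(2) = 8 - 4 = 4
g(0) = g(2) - g(1) = 4 - 4 = 0

g(0) = 0, g(1) = 4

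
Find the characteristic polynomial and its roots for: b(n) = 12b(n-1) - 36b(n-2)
Substitute b(n) = rⁿ and divide through by rⁿ⁻²: r² - 12r + 36 = 0
Factor: (r - 6)² = 0, so r = 6 (double root).
General solution: b(n) = (A + Bn)·6ⁿ

Characteristic: r² - 12r + 36 = 0, Roots: r = 6 (double root)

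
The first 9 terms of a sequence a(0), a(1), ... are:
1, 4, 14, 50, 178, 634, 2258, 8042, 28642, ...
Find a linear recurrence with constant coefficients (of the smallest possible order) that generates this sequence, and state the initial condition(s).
Look for the lowest-order linear relation among consecutive terms.
Observation: a(n) - 3·a(n-1) - (2)·a(n-2) = 0 holds for the shown terms, and no order-1 relation a(n) = α·a(n-1) + β fits.
Check at n=3: 3·14 + (2)·4 = 50. ✓

a(n) = 3a(n-1) + 2a(n-2), a(0) = 1, a(1) = 4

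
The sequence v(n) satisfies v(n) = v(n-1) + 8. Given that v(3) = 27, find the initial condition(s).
v(3) = v(0) + 3·8, so v(0) = 27 - 24 = 3.

v(0) = 3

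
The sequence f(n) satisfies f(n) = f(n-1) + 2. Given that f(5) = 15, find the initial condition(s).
f(5) = f(0) + 5·2, so f(0) = 15 - 10 = 5.

f(0) = 5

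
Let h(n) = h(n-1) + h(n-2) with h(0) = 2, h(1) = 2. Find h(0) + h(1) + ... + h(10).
Computing the sequence terms: 2, 2, 4, 6, 10, 16, 26, 42, 68, 110, 178
Adding these values together:

464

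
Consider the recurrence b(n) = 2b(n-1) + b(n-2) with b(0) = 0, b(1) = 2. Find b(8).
Computing the sequence terms:
0, 2, 4, 10, 24, 58, 140, 338, 816

816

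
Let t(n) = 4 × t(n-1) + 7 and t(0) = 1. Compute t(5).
Computing step by step:
t(0) = 1
t(1) = 4 × 1 + 7 = 11
t(2) = 4 × 11 + 7 = 51
t(3) = 4 × 51 + 7 = 211
t(4) = 4 × 211 + 7 = 851
t(5) = 4 × 851 + 7 = 3411

3411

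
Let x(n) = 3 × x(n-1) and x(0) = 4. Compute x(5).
Computing step by step:
x(0) = 4
x(1) = 3 × 4 = 12
x(2) = 3 × 12 = 36
x(3) = 3 × 36 = 108
x(4) = 3 × 108 = 324
x(5) = 3 × 324 = 972

972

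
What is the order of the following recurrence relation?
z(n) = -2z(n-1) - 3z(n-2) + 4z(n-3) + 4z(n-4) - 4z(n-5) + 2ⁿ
The order is the largest lag k for which z(n-k) appears. Here the deepest term is z(n-5) (the 2ⁿ term is non-homogeneous and does not affect the order), so the order is 5.

Order 5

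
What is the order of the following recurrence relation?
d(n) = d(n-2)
The order is the largest lag k for which d(n-k) appears. Here the deepest term is d(n-2), so the order is 2.

Order 2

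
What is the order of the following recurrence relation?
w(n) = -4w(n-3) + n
The order is the largest lag k for which w(n-k) appears. Here the deepest term is w(n-3) (the n term is non-homogeneous and does not affect the order), so the order is 3.

Order 3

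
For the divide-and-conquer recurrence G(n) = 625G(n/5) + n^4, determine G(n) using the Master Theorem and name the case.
Master Theorem template: G(n) = a·G(n/b) + f(n).
Here: a=625, b=5, f(n)=n^4
Compute log_b(a) = log_5(625) = 4.
f(n) = n^4 = Θ(n^4). Case 2: G(n) = Θ(n^4 log n).

Case 2: G(n) = Θ(n^4 log n)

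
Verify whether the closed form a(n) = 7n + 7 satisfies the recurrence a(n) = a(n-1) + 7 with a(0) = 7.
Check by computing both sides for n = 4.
From the recurrence with a(0) = 7:
  a(0) = 7, a(1) = 14, a(2) = 21, a(3) = 28, a(4) = 35
  so the recurrence gives a(4) = 35.
From the proposed closed form a(n) = 7n + 7:
  a(4) = 35.
Both sides give 35 at n = 4, and the initial condition(s) match, so the closed form is consistent.

Yes, the closed form is correct.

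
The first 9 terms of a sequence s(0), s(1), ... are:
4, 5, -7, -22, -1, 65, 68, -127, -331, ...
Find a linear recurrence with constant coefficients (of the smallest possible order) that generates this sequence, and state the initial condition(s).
Look for the lowest-order linear relation among consecutive terms.
Observation: s(n) - 1·s(n-1) - (-3)·s(n-2) = 0 holds for the shown terms, and no order-1 relation s(n) = α·s(n-1) + β fits.
Check at n=3: 1·-7 + (-3)·5 = -22. ✓

s(n) = s(n-1) - 3s(n-2), s(0) = 4, s(1) = 5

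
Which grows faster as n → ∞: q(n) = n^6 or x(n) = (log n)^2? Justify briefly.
Comparing growth rates:
Growth-rate hierarchy: log n ≺ any polynomial ≺ any exponential cⁿ (c>1) ≺ n! ≺ nⁿ.
polynomial degree 6 dominates polylogarithmic (log n)^2 asymptotically.

q(n) grows faster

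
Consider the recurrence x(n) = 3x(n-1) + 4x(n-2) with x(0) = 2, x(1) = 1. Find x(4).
Computing the sequence terms:
2, 1, 11, 37, 155

155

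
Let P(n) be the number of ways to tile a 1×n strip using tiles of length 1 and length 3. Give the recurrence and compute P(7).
Condition on the last tile: it has length 1 (leaving a 1×(n-1) strip) or length 3 (leaving a 1×(n-3) strip), so P(n) = P(n-1) + P(n-3) (order-3 linear recurrence).
For 0 ≤ i < 3 only unit tiles fit, so P(i) = 1.
Iterating the recurrence: P(3) = 2, P(4) = 3, P(5) = 4, P(6) = 6, P(7) = 9.

P(n) = P(n-1) + P(n-3), with P(i) = 1 for 0 ≤ i < 3; P(7) = 9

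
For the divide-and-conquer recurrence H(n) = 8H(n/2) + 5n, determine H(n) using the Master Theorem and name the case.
Master Theorem template: H(n) = a·H(n/b) + f(n).
Here: a=8, b=2, f(n)=5n
Compute log_b(a) = log_2(8) = 3.
f(n) = 5n = O(n^(3-ε)) with ε = 2. Case 1: H(n) = Θ(n^log_b(a)) = Θ(n^3).

Case 1: H(n) = Θ(n^3)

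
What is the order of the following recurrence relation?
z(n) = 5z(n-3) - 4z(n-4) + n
The order is the largest lag k for which z(n-k) appears. Here the deepest term is z(n-4) (the n term is non-homogeneous and does not affect the order), so the order is 4.

Order 4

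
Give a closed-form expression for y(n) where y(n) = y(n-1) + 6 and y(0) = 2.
Recurrence: y(n) = y(n-1) + 6, initial: y(0) = 2.
Each step adds 6, so y(n) = y(0) + 6n = 6n + 2.

y(n) = 6n + 2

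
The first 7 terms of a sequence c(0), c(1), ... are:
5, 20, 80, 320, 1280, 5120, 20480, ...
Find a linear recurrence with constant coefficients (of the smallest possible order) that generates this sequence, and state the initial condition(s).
Look for the lowest-order linear relation among consecutive terms.
Observation: each term is 4× the previous.
Check at n=2: 4·20 = 80. ✓

c(n) = 4 × c(n-1), c(0) = 5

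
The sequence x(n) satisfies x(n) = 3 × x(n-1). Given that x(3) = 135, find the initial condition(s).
In general x(n) = 3ⁿ · x(0). At n = 3: x(0) = x(3) / 3^3 = 135 / 27 = 5.

x(0) = 5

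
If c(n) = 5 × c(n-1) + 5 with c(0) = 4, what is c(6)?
Computing step by step:
c(0) = 4
c(1) = 5 × 4 + 5 = 25
c(2) = 5 × 25 + 5 = 130
c(3) = 5 × 130 + 5 = 655
c(4) = 5 × 655 + 5 = 3280
c(5) = 5 × 3280 + 5 = 16405
c(6) = 5 × 16405 + 5 = 82030

82030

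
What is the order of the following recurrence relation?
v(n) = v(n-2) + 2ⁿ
The order is the largest lag k for which v(n-k) appears. Here the deepest term is v(n-2) (the 2ⁿ term is non-homogeneous and does not affect the order), so the order is 2.

Order 2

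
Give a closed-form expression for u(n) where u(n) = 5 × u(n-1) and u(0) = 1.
Recurrence: u(n) = 5 × u(n-1), initial: u(0) = 1.
Each term is 5 times the previous, so this is geometric with ratio 5. After n steps: u(n) = u(0)·5ⁿ = 5ⁿ.

u(n) = 5ⁿ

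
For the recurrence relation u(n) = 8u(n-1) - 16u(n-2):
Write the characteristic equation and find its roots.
Substitute u(n) = rⁿ and divide through by rⁿ⁻²: r² - 8r + 16 = 0
Factor: (r - 4)² = 0, so r = 4 (double root).
General solution: u(n) = (A + Bn)·4ⁿ

Characteristic: r² - 8r + 16 = 0, Roots: r = 4 (double root)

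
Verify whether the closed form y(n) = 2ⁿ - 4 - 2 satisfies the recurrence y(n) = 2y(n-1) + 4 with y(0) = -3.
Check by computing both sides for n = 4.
From the recurrence with y(0) = -3:
  y(0) = -3, y(1) = -2, y(2) = 0, y(3) = 4, y(4) = 12
  so the recurrence gives y(4) = 12.
From the proposed closed form y(n) = 2ⁿ - 4 - 2:
  y(4) = 10.
The recurrence gives 12 but the closed form gives 10, so the closed form does not satisfy the recurrence.

No, the closed form is incorrect.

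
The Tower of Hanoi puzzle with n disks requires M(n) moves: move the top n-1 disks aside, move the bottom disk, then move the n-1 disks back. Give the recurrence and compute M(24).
Moving n disks = move the top n-1 disks aside (M(n-1) moves) + move the largest disk (1 move) + move the n-1 disks back on top (M(n-1) moves), so M(n) = 2M(n-1) + 1, with M(1) = 1 (a single disk takes one move).
First terms: 1, 3, 7, 15, 31, 63, … — each is one less than a power of 2. Indeed M(n) + 1 = 2(M(n-1) + 1) with M(1) + 1 = 2, so M(n) + 1 = 2ⁿ and M(n) = 2ⁿ - 1.
Hence M(24) = 2^24 - 1 = 16777216 - 1 = 16777215.

M(n) = 2M(n-1) + 1, M(1) = 1; M(24) = 16777215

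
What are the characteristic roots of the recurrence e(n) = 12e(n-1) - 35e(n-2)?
Substitute e(n) = rⁿ and divide through by rⁿ⁻²: r² - 12r + 35 = 0
Factor: (r - 7)(r - 5) = 0, so r = 7, 5.
General solution: e(n) = A·7ⁿ + B·5ⁿ

Characteristic: r² - 12r + 35 = 0, Roots: r = 7, 5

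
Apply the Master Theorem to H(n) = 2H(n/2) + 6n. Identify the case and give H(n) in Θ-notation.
Master Theorem template: H(n) = a·H(n/b) + f(n).
Here: a=2, b=2, f(n)=6n
Compute log_b(a) = log_2(2) = 1.
f(n) = 6n = Θ(n). Case 2: H(n) = Θ(n log n).

Case 2: H(n) = Θ(n log n)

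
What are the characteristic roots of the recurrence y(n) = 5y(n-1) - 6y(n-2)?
Substitute y(n) = rⁿ and divide through by rⁿ⁻²: r² - 5r + 6 = 0
Factor: (r - 2)(r - 3) = 0, so r = 2, 3.
General solution: y(n) = A·2ⁿ + B·3ⁿ

Characteristic: r² - 5r + 6 = 0, Roots: r = 2, 3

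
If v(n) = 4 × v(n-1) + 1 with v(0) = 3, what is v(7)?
Computing step by step:
v(0) = 3
v(1) = 4 × 3 + 1 = 13
v(2) = 4 × 13 + 1 = 53
v(3) = 4 × 53 + 1 = 213
v(4) = 4 × 213 + 1 = 853
v(5) = 4 × 853 + 1 = 3413
v(6) = 4 × 3413 + 1 = 13653
v(7) = 4 × 13653 + 1 = 54613

54613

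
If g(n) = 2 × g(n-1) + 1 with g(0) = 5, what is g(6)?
Computing step by step:
g(0) = 5
g(1) = 2 × 5 + 1 = 11
g(2) = 2 × 11 + 1 = 23
g(3) = 2 × 23 + 1 = 47
g(4) = 2 × 47 + 1 = 95
g(5) = 2 × 95 + 1 = 191
g(6) = 2 × 191 + 1 = 383

383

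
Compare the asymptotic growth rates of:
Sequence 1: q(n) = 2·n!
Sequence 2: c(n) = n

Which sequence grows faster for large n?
Comparing growth rates:
Growth-rate hierarchy: log n ≺ any polynomial ≺ any exponential cⁿ (c>1) ≺ n! ≺ nⁿ.
factorial dominates polynomial degree 1 asymptotically.

q(n) grows faster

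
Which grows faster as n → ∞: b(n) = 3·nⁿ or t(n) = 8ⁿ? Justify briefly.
Comparing growth rates:
Growth-rate hierarchy: log n ≺ any polynomial ≺ any exponential cⁿ (c>1) ≺ n! ≺ nⁿ.
super-exponential nⁿ dominates exponential base 8 asymptotically.

b(n) grows faster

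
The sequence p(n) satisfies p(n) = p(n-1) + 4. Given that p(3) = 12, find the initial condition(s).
p(3) = p(0) + 3·4, so p(0) = 12 - 12 = 0.

p(0) = 0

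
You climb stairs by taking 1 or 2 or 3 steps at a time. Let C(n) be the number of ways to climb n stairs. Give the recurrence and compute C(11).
Condition on the size of the last step (1 to 3): before it there were n-1, …, n-3 stairs climbed, and these cases are disjoint, so C(n) = C(n-1) + C(n-2) + C(n-3) (order-3 linear recurrence).
Initial conditions by direct count (compositions of i into parts ≤ 3): C(1) = 1; C(2) = 2; C(3) = 4.
Iterating the recurrence: C(4) = 7, C(5) = 13, C(6) = 24, C(7) = 44, C(8) = 81, C(9) = 149, C(10) = 274, C(11) = 504.

C(n) = C(n-1) + C(n-2) + C(n-3), C(1) = 1, C(2) = 2, C(3) = 4; C(11) = 504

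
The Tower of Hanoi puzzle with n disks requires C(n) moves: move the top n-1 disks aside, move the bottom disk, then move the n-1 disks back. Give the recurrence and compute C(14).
Moving n disks = move the top n-1 disks aside (C(n-1) moves) + move the largest disk (1 move) + move the n-1 disks back on top (C(n-1) moves), so C(n) = 2C(n-1) + 1, with C(1) = 1 (a single disk takes one move).
First terms: 1, 3, 7, 15, 31, 63, … — each is one less than a power of 2. Indeed C(n) + 1 = 2(C(n-1) + 1) with C(1) + 1 = 2, so C(n) + 1 = 2ⁿ and C(n) = 2ⁿ - 1.
Hence C(14) = 2^14 - 1 = 16384 - 1 = 16383.

C(n) = 2C(n-1) + 1, C(1) = 1; C(14) = 16383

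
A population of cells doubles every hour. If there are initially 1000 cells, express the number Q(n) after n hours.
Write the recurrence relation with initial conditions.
Each hour multiplies the count by 2, so the count after n hours depends only on the count after n-1 hours: Q(n) = 2 × Q(n-1). The starting count gives Q(0) = 1000.
Unrolling n times gives the closed form Q(n) = 1000 × 2ⁿ.

Q(n) = 2 × Q(n-1), Q(0) = 1000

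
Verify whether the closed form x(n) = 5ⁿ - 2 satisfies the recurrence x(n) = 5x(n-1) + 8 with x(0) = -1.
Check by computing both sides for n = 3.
From the recurrence with x(0) = -1:
  x(0) = -1, x(1) = 3, x(2) = 23, x(3) = 123
  so the recurrence gives x(3) = 123.
From the proposed closed form x(n) = 5ⁿ - 2:
  x(3) = 123.
Both sides give 123 at n = 3, and the initial condition(s) match, so the closed form is consistent.

Yes, the closed form is correct.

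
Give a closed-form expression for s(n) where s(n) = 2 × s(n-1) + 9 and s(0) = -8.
Recurrence: s(n) = 2 × s(n-1) + 9, initial: s(0) = -8.
Try s(n) = A·2ⁿ + C. Substituting: A·2ⁿ + C = 2(A·2ⁿ⁻¹ + C) + 9 = A·2ⁿ + 2C + 9, so C = 2C + 9, giving C = -9. Then s(0) = A - 9 = -8 gives A = 1.

s(n) = 2ⁿ - 9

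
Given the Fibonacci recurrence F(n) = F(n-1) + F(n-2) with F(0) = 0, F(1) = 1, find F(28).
Computing the sequence terms:
0, 1, 1, 2, 3, 5, 8, 13, 21, 34, 55, 89, 144, 233, 377, 610, 987, 1597, 2584, 4181, 6765, 10946, 17711, 28657, 46368, 75025, 121393, 196418, 317811

317811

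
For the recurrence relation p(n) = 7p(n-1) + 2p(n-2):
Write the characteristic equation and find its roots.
Substitute p(n) = rⁿ and divide through by rⁿ⁻²: r² - 7r - 2 = 0
Discriminant: 7² + 4·2 = 57, not a perfect square, so by the quadratic formula r = (7 ± √57)/2.
General solution: p(n) = A·r₁ⁿ + B·r₂ⁿ where r₁,r₂ = (7 ± √57)/2

Characteristic: r² - 7r - 2 = 0, Roots: r = (7 ± √57)/2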